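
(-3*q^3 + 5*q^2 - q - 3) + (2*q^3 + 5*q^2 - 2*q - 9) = -q^3 + 10*q^2 - 3*q - 12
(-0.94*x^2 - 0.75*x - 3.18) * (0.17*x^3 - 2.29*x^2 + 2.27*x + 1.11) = -0.1598*x^5 + 2.0251*x^4 - 0.9569*x^3 + 4.5363*x^2 - 8.0511*x - 3.5298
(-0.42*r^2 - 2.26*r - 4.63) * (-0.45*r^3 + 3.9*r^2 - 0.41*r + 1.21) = 0.189*r^5 - 0.621*r^4 - 6.5583*r^3 - 17.6386*r^2 - 0.8363*r - 5.6023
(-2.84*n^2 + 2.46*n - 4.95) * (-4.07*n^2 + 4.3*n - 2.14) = 11.5588*n^4 - 22.2242*n^3 + 36.8021*n^2 - 26.5494*n + 10.593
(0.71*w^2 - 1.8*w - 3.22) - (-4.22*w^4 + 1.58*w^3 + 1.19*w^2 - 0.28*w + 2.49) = 4.22*w^4 - 1.58*w^3 - 0.48*w^2 - 1.52*w - 5.71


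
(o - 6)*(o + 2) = o^2 - 4*o - 12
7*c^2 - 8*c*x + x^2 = (-7*c + x)*(-c + x)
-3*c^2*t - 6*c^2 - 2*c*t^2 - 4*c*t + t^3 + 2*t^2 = (-3*c + t)*(c + t)*(t + 2)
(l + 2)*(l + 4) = l^2 + 6*l + 8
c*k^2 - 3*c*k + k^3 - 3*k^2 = k*(c + k)*(k - 3)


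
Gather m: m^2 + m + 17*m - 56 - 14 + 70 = m^2 + 18*m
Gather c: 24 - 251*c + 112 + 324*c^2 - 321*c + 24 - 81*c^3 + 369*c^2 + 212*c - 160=-81*c^3 + 693*c^2 - 360*c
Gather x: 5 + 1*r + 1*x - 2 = r + x + 3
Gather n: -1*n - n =-2*n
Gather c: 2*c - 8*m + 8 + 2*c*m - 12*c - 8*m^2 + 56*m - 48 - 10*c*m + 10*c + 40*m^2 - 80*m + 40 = -8*c*m + 32*m^2 - 32*m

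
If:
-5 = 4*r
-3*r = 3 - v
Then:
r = -5/4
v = -3/4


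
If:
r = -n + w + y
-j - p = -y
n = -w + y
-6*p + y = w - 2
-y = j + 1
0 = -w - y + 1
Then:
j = -1/2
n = -2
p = 0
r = 3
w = 3/2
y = -1/2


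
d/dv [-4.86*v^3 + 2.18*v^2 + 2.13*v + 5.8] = -14.58*v^2 + 4.36*v + 2.13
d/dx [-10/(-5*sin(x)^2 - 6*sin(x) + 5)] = -20*(5*sin(x) + 3)*cos(x)/(6*sin(x) - 5*cos(x)^2)^2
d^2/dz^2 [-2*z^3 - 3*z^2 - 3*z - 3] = -12*z - 6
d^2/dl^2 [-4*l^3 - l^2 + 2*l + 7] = -24*l - 2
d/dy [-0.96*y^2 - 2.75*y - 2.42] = -1.92*y - 2.75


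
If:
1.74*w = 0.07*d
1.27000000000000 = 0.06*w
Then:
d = 526.14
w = 21.17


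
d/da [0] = 0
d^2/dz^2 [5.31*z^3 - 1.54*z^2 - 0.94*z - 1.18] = 31.86*z - 3.08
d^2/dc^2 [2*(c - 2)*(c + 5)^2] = 12*c + 32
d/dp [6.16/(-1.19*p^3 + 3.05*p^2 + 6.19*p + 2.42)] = (21.9912*p^2 - 37.576*p - 38.1304)/(-1.19*p^3 + 3.05*p^2 + 6.19*p + 2.42)^2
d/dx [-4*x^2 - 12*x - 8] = -8*x - 12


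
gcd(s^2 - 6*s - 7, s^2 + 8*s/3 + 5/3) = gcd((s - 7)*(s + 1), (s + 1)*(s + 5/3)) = s + 1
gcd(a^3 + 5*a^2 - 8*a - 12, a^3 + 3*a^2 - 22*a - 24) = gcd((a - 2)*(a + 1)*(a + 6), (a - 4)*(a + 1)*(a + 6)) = a^2 + 7*a + 6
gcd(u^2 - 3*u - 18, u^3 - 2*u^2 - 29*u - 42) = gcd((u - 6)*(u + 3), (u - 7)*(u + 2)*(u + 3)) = u + 3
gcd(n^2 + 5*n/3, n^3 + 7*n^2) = n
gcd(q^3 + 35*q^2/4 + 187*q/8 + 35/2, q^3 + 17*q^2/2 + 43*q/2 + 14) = q^2 + 15*q/2 + 14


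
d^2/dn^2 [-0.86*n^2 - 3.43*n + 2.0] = -1.72000000000000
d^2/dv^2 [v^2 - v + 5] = 2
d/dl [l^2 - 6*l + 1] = 2*l - 6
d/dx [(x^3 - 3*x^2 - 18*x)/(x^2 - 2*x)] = (x^2 - 4*x + 24)/(x^2 - 4*x + 4)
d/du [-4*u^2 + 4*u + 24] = 4 - 8*u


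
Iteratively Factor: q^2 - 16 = (q - 4)*(q + 4)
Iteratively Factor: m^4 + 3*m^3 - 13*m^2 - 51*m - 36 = (m - 4)*(m^3 + 7*m^2 + 15*m + 9) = (m - 4)*(m + 3)*(m^2 + 4*m + 3) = (m - 4)*(m + 3)^2*(m + 1)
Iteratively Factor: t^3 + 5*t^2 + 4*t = (t + 1)*(t^2 + 4*t) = (t + 1)*(t + 4)*(t)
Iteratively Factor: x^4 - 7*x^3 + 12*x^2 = (x)*(x^3 - 7*x^2 + 12*x) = x*(x - 3)*(x^2 - 4*x) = x*(x - 4)*(x - 3)*(x)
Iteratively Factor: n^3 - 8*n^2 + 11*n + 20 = (n - 5)*(n^2 - 3*n - 4) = (n - 5)*(n - 4)*(n + 1)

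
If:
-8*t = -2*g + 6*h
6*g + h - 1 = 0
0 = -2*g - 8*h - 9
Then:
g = 17/46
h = -28/23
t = 185/184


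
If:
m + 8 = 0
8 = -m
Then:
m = -8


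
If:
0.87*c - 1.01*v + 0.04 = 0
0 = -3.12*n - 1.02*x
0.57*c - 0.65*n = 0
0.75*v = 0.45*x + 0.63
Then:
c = 0.32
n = 0.28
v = 0.32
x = -0.87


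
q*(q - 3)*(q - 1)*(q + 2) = q^4 - 2*q^3 - 5*q^2 + 6*q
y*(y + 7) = y^2 + 7*y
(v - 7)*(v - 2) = v^2 - 9*v + 14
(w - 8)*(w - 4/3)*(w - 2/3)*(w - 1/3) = w^4 - 31*w^3/3 + 182*w^2/9 - 344*w/27 + 64/27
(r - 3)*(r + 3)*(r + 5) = r^3 + 5*r^2 - 9*r - 45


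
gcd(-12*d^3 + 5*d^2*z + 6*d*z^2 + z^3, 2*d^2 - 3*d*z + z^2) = -d + z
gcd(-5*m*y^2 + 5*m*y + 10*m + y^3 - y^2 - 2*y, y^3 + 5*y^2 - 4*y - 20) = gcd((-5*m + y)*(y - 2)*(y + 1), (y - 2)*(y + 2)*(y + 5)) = y - 2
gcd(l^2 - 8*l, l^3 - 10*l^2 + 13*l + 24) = l - 8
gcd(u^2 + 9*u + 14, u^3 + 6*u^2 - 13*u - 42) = u^2 + 9*u + 14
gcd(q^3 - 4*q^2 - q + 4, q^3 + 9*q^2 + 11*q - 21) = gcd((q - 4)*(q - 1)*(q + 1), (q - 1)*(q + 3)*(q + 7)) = q - 1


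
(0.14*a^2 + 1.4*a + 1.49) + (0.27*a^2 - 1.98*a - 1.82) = 0.41*a^2 - 0.58*a - 0.33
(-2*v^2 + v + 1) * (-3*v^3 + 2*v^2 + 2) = 6*v^5 - 7*v^4 - v^3 - 2*v^2 + 2*v + 2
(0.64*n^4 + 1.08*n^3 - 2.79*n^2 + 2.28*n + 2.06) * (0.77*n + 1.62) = 0.4928*n^5 + 1.8684*n^4 - 0.3987*n^3 - 2.7642*n^2 + 5.2798*n + 3.3372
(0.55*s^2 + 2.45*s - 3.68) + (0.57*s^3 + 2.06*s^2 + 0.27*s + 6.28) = 0.57*s^3 + 2.61*s^2 + 2.72*s + 2.6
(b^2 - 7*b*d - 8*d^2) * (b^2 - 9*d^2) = b^4 - 7*b^3*d - 17*b^2*d^2 + 63*b*d^3 + 72*d^4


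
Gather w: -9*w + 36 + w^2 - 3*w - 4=w^2 - 12*w + 32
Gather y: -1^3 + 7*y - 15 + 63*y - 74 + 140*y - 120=210*y - 210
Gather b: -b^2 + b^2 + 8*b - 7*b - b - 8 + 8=0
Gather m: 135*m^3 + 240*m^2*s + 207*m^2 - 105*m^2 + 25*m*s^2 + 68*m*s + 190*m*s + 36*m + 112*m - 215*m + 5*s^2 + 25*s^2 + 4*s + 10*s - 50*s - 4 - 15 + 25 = 135*m^3 + m^2*(240*s + 102) + m*(25*s^2 + 258*s - 67) + 30*s^2 - 36*s + 6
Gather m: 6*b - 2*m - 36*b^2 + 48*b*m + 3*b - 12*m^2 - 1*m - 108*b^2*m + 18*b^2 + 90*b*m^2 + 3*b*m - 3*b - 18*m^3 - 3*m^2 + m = -18*b^2 + 6*b - 18*m^3 + m^2*(90*b - 15) + m*(-108*b^2 + 51*b - 2)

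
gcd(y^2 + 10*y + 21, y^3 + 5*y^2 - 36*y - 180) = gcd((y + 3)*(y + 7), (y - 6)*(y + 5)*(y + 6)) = 1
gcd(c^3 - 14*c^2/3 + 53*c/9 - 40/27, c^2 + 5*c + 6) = 1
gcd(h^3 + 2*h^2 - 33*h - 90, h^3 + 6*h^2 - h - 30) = h^2 + 8*h + 15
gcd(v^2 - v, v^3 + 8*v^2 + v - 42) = 1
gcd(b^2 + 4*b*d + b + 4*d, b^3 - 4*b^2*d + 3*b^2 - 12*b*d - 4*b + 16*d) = 1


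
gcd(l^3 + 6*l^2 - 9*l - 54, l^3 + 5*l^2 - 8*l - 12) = l + 6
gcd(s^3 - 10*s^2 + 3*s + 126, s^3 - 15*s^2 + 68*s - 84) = s^2 - 13*s + 42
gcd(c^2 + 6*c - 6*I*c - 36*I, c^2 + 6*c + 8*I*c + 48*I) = c + 6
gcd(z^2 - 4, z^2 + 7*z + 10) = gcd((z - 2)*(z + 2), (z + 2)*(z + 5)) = z + 2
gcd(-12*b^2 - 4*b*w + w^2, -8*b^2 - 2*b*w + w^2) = 2*b + w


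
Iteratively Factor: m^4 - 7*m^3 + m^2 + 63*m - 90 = (m - 5)*(m^3 - 2*m^2 - 9*m + 18) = (m - 5)*(m - 2)*(m^2 - 9) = (m - 5)*(m - 3)*(m - 2)*(m + 3)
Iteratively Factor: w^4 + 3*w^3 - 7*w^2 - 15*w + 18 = (w - 2)*(w^3 + 5*w^2 + 3*w - 9) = (w - 2)*(w + 3)*(w^2 + 2*w - 3) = (w - 2)*(w - 1)*(w + 3)*(w + 3)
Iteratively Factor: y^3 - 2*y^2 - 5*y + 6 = (y + 2)*(y^2 - 4*y + 3) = (y - 1)*(y + 2)*(y - 3)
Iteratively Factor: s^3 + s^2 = (s + 1)*(s^2) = s*(s + 1)*(s)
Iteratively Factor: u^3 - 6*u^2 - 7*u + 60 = (u + 3)*(u^2 - 9*u + 20) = (u - 4)*(u + 3)*(u - 5)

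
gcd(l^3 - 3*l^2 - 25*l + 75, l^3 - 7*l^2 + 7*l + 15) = l^2 - 8*l + 15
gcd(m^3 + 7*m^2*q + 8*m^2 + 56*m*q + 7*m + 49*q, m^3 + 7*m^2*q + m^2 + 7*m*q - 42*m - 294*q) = m^2 + 7*m*q + 7*m + 49*q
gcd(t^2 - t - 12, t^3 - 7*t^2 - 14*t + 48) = t + 3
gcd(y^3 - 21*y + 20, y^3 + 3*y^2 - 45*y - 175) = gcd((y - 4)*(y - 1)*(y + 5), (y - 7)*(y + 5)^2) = y + 5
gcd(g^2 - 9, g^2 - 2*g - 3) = g - 3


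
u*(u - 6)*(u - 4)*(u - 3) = u^4 - 13*u^3 + 54*u^2 - 72*u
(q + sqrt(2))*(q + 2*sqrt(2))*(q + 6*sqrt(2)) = q^3 + 9*sqrt(2)*q^2 + 40*q + 24*sqrt(2)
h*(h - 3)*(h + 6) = h^3 + 3*h^2 - 18*h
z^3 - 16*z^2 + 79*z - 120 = (z - 8)*(z - 5)*(z - 3)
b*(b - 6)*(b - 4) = b^3 - 10*b^2 + 24*b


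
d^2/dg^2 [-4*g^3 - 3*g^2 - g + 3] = -24*g - 6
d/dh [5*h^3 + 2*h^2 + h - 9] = 15*h^2 + 4*h + 1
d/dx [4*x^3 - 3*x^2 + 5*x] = 12*x^2 - 6*x + 5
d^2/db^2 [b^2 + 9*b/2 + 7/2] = 2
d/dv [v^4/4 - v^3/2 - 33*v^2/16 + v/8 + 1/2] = v^3 - 3*v^2/2 - 33*v/8 + 1/8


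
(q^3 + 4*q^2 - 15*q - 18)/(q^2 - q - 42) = (q^2 - 2*q - 3)/(q - 7)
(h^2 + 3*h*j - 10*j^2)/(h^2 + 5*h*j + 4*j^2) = (h^2 + 3*h*j - 10*j^2)/(h^2 + 5*h*j + 4*j^2)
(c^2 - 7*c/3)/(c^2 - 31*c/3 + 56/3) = c/(c - 8)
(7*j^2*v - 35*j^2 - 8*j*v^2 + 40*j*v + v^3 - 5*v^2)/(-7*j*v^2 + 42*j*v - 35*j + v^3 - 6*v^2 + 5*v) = (-j + v)/(v - 1)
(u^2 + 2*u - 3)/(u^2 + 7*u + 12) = (u - 1)/(u + 4)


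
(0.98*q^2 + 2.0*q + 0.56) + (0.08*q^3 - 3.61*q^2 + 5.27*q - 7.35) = 0.08*q^3 - 2.63*q^2 + 7.27*q - 6.79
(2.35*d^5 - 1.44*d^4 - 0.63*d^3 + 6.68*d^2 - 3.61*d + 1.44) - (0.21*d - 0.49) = 2.35*d^5 - 1.44*d^4 - 0.63*d^3 + 6.68*d^2 - 3.82*d + 1.93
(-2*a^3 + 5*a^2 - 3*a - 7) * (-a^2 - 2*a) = 2*a^5 - a^4 - 7*a^3 + 13*a^2 + 14*a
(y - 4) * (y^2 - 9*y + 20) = y^3 - 13*y^2 + 56*y - 80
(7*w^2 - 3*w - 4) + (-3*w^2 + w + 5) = 4*w^2 - 2*w + 1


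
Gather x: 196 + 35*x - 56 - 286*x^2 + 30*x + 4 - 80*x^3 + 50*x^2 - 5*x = -80*x^3 - 236*x^2 + 60*x + 144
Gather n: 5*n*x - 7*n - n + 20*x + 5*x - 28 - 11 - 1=n*(5*x - 8) + 25*x - 40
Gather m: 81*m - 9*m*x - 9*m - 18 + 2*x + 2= m*(72 - 9*x) + 2*x - 16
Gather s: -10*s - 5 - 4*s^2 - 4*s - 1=-4*s^2 - 14*s - 6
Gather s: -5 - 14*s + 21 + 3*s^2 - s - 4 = 3*s^2 - 15*s + 12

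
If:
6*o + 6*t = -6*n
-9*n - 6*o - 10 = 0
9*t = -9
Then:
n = -16/3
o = 19/3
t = -1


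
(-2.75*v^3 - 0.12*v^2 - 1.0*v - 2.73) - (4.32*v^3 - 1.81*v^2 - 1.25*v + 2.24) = -7.07*v^3 + 1.69*v^2 + 0.25*v - 4.97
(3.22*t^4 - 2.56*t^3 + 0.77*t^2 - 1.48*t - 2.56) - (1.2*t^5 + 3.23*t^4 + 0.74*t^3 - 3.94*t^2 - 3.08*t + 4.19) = -1.2*t^5 - 0.00999999999999979*t^4 - 3.3*t^3 + 4.71*t^2 + 1.6*t - 6.75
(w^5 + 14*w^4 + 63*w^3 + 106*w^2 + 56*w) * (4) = 4*w^5 + 56*w^4 + 252*w^3 + 424*w^2 + 224*w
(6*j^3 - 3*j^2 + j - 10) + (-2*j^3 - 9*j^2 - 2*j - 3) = 4*j^3 - 12*j^2 - j - 13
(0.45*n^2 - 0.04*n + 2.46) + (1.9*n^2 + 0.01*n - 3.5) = 2.35*n^2 - 0.03*n - 1.04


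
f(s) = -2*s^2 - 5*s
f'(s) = -4*s - 5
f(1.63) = -13.46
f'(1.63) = -11.52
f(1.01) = -7.09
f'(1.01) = -9.04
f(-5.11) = -26.67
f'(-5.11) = 15.44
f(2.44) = -24.11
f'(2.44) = -14.76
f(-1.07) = 3.06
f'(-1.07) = -0.72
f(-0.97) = 2.97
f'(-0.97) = -1.12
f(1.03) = -7.27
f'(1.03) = -9.12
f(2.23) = -21.10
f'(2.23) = -13.92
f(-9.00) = -117.00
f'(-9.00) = 31.00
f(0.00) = 0.00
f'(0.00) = -5.00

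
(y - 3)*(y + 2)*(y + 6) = y^3 + 5*y^2 - 12*y - 36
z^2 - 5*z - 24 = (z - 8)*(z + 3)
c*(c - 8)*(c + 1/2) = c^3 - 15*c^2/2 - 4*c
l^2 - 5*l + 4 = (l - 4)*(l - 1)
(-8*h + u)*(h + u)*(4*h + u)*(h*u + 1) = -32*h^4*u - 36*h^3*u^2 - 32*h^3 - 3*h^2*u^3 - 36*h^2*u + h*u^4 - 3*h*u^2 + u^3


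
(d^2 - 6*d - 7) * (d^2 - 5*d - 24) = d^4 - 11*d^3 - d^2 + 179*d + 168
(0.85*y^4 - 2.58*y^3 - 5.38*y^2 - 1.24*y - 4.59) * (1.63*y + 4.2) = 1.3855*y^5 - 0.6354*y^4 - 19.6054*y^3 - 24.6172*y^2 - 12.6897*y - 19.278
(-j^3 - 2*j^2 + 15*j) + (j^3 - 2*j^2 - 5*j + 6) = -4*j^2 + 10*j + 6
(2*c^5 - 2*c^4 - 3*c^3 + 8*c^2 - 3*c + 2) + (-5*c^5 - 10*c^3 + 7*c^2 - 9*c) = -3*c^5 - 2*c^4 - 13*c^3 + 15*c^2 - 12*c + 2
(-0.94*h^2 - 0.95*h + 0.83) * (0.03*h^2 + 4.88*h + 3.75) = -0.0282*h^4 - 4.6157*h^3 - 8.1361*h^2 + 0.4879*h + 3.1125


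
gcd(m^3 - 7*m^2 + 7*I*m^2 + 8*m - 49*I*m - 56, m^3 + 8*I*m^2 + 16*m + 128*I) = m + 8*I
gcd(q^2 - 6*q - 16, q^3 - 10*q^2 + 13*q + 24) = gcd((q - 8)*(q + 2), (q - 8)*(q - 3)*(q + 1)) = q - 8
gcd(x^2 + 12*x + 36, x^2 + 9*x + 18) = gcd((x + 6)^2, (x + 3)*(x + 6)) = x + 6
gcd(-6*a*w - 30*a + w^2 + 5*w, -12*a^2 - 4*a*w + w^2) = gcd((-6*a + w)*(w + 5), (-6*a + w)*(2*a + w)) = -6*a + w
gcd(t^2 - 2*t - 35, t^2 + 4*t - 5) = t + 5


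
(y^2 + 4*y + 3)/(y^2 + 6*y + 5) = (y + 3)/(y + 5)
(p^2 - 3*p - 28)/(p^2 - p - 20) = (p - 7)/(p - 5)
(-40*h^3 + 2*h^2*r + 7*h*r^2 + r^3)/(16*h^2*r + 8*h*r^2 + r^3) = (-10*h^2 + 3*h*r + r^2)/(r*(4*h + r))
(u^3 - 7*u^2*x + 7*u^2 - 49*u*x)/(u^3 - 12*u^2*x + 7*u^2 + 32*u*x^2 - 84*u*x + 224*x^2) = u*(u - 7*x)/(u^2 - 12*u*x + 32*x^2)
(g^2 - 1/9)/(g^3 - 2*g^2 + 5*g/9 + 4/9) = (3*g - 1)/(3*g^2 - 7*g + 4)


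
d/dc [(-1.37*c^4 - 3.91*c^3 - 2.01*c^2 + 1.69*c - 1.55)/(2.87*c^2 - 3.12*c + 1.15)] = (-7.8638*c^5 + 1.6015*c^4 + 18.0964*c^3 - 12.0686*c^2 + 4.274*c - 2.8925)/(8.2369*c^4 - 17.9088*c^3 + 16.3354*c^2 - 7.176*c + 1.3225)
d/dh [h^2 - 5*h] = 2*h - 5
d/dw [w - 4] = 1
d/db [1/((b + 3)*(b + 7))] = 2*(-b - 5)/(b^4 + 20*b^3 + 142*b^2 + 420*b + 441)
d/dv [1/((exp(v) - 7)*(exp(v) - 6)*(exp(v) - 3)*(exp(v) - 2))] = (-4*exp(3*v) + 54*exp(2*v) - 226*exp(v) + 288)*exp(v)/(exp(8*v) - 36*exp(7*v) + 550*exp(6*v) - 4644*exp(5*v) + 23641*exp(4*v) - 74160*exp(3*v) + 139896*exp(2*v) - 145152*exp(v) + 63504)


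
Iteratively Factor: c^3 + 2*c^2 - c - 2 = (c + 1)*(c^2 + c - 2) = (c + 1)*(c + 2)*(c - 1)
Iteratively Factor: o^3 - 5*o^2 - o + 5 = (o - 5)*(o^2 - 1) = (o - 5)*(o + 1)*(o - 1)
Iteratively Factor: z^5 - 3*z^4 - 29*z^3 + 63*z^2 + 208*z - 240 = (z - 4)*(z^4 + z^3 - 25*z^2 - 37*z + 60) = (z - 4)*(z + 3)*(z^3 - 2*z^2 - 19*z + 20) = (z - 5)*(z - 4)*(z + 3)*(z^2 + 3*z - 4) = (z - 5)*(z - 4)*(z - 1)*(z + 3)*(z + 4)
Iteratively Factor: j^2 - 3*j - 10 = (j + 2)*(j - 5)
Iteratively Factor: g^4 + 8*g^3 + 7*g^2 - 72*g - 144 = (g + 4)*(g^3 + 4*g^2 - 9*g - 36) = (g + 4)^2*(g^2 - 9) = (g - 3)*(g + 4)^2*(g + 3)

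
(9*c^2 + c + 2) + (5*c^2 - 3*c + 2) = 14*c^2 - 2*c + 4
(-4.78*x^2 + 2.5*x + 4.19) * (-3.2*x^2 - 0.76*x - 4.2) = 15.296*x^4 - 4.3672*x^3 + 4.768*x^2 - 13.6844*x - 17.598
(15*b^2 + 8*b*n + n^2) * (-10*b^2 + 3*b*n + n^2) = -150*b^4 - 35*b^3*n + 29*b^2*n^2 + 11*b*n^3 + n^4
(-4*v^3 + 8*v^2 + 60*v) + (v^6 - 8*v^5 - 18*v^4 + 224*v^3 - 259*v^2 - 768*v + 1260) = v^6 - 8*v^5 - 18*v^4 + 220*v^3 - 251*v^2 - 708*v + 1260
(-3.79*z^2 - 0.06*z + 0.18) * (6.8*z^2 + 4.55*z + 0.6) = -25.772*z^4 - 17.6525*z^3 - 1.323*z^2 + 0.783*z + 0.108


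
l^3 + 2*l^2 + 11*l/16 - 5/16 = (l - 1/4)*(l + 1)*(l + 5/4)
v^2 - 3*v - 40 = (v - 8)*(v + 5)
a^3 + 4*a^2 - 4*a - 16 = (a - 2)*(a + 2)*(a + 4)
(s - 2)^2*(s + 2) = s^3 - 2*s^2 - 4*s + 8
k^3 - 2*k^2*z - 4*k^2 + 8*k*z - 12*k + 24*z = (k - 6)*(k + 2)*(k - 2*z)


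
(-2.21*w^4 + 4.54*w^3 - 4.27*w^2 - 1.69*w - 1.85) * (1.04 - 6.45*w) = 14.2545*w^5 - 31.5814*w^4 + 32.2631*w^3 + 6.4597*w^2 + 10.1749*w - 1.924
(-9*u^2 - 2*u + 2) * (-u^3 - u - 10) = 9*u^5 + 2*u^4 + 7*u^3 + 92*u^2 + 18*u - 20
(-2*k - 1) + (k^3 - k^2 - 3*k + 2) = k^3 - k^2 - 5*k + 1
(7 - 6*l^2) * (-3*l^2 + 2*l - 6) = 18*l^4 - 12*l^3 + 15*l^2 + 14*l - 42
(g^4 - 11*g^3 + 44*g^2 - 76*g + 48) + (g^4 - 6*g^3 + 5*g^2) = 2*g^4 - 17*g^3 + 49*g^2 - 76*g + 48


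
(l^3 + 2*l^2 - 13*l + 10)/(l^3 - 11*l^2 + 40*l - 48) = (l^3 + 2*l^2 - 13*l + 10)/(l^3 - 11*l^2 + 40*l - 48)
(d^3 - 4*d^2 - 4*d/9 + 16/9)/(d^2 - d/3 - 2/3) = (3*d^2 - 14*d + 8)/(3*(d - 1))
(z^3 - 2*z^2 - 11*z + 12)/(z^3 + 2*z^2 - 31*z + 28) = (z + 3)/(z + 7)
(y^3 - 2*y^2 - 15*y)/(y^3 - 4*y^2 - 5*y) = (y + 3)/(y + 1)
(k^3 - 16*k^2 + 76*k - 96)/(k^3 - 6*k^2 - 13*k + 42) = (k^2 - 14*k + 48)/(k^2 - 4*k - 21)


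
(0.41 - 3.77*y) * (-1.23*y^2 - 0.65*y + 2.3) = 4.6371*y^3 + 1.9462*y^2 - 8.9375*y + 0.943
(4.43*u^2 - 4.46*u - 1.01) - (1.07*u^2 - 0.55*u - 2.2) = 3.36*u^2 - 3.91*u + 1.19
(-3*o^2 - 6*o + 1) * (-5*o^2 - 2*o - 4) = 15*o^4 + 36*o^3 + 19*o^2 + 22*o - 4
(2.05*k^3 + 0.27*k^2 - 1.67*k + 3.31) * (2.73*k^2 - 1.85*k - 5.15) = 5.5965*k^5 - 3.0554*k^4 - 15.6161*k^3 + 10.7353*k^2 + 2.477*k - 17.0465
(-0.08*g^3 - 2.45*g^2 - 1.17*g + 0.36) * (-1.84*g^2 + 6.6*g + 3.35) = 0.1472*g^5 + 3.98*g^4 - 14.2852*g^3 - 16.5919*g^2 - 1.5435*g + 1.206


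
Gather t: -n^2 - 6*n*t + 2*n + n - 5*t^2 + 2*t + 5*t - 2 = -n^2 + 3*n - 5*t^2 + t*(7 - 6*n) - 2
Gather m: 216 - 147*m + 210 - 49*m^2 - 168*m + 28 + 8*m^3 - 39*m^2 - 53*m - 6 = 8*m^3 - 88*m^2 - 368*m + 448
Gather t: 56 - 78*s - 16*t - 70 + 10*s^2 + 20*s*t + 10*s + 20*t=10*s^2 - 68*s + t*(20*s + 4) - 14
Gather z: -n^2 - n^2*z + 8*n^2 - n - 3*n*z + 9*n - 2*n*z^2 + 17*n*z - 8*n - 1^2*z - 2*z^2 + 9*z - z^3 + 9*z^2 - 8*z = 7*n^2 - z^3 + z^2*(7 - 2*n) + z*(-n^2 + 14*n)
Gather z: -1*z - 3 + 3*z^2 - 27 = 3*z^2 - z - 30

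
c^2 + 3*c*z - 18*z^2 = (c - 3*z)*(c + 6*z)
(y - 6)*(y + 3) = y^2 - 3*y - 18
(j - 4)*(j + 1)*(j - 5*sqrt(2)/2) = j^3 - 5*sqrt(2)*j^2/2 - 3*j^2 - 4*j + 15*sqrt(2)*j/2 + 10*sqrt(2)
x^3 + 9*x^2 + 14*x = x*(x + 2)*(x + 7)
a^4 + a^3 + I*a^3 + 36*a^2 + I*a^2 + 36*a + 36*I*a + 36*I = (a - 6*I)*(a + 6*I)*(-I*a + 1)*(I*a + I)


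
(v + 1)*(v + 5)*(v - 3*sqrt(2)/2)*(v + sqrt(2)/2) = v^4 - sqrt(2)*v^3 + 6*v^3 - 6*sqrt(2)*v^2 + 7*v^2/2 - 9*v - 5*sqrt(2)*v - 15/2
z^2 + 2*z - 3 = (z - 1)*(z + 3)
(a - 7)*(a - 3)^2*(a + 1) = a^4 - 12*a^3 + 38*a^2 - 12*a - 63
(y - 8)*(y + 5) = y^2 - 3*y - 40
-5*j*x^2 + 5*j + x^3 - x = (-5*j + x)*(x - 1)*(x + 1)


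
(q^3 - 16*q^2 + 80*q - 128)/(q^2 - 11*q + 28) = (q^2 - 12*q + 32)/(q - 7)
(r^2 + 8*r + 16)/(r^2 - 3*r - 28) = (r + 4)/(r - 7)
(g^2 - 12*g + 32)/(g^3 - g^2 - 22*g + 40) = (g - 8)/(g^2 + 3*g - 10)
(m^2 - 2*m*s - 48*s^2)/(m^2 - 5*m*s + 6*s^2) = (m^2 - 2*m*s - 48*s^2)/(m^2 - 5*m*s + 6*s^2)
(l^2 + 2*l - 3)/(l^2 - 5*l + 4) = (l + 3)/(l - 4)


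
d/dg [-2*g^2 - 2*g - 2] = -4*g - 2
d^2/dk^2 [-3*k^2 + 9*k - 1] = -6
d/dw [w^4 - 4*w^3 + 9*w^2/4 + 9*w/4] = 4*w^3 - 12*w^2 + 9*w/2 + 9/4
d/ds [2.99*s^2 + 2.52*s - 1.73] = 5.98*s + 2.52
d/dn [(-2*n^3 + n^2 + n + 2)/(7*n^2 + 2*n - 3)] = (-14*n^4 - 8*n^3 + 13*n^2 - 34*n - 7)/(49*n^4 + 28*n^3 - 38*n^2 - 12*n + 9)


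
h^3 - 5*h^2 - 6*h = h*(h - 6)*(h + 1)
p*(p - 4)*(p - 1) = p^3 - 5*p^2 + 4*p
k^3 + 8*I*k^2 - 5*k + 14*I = (k - I)*(k + 2*I)*(k + 7*I)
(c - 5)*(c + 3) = c^2 - 2*c - 15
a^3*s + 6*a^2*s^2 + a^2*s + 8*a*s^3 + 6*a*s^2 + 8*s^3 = (a + 2*s)*(a + 4*s)*(a*s + s)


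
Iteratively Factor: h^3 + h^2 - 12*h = (h + 4)*(h^2 - 3*h) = h*(h + 4)*(h - 3)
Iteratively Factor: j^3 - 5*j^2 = (j - 5)*(j^2) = j*(j - 5)*(j)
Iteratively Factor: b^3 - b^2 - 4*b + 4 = (b + 2)*(b^2 - 3*b + 2) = (b - 1)*(b + 2)*(b - 2)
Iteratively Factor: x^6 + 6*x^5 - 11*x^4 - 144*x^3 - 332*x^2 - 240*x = (x + 3)*(x^5 + 3*x^4 - 20*x^3 - 84*x^2 - 80*x) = (x + 2)*(x + 3)*(x^4 + x^3 - 22*x^2 - 40*x) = (x - 5)*(x + 2)*(x + 3)*(x^3 + 6*x^2 + 8*x) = (x - 5)*(x + 2)*(x + 3)*(x + 4)*(x^2 + 2*x) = (x - 5)*(x + 2)^2*(x + 3)*(x + 4)*(x)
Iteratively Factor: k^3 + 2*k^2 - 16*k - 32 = (k - 4)*(k^2 + 6*k + 8) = (k - 4)*(k + 4)*(k + 2)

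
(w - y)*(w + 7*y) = w^2 + 6*w*y - 7*y^2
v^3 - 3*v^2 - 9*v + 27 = (v - 3)^2*(v + 3)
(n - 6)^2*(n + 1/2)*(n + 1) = n^4 - 21*n^3/2 + 37*n^2/2 + 48*n + 18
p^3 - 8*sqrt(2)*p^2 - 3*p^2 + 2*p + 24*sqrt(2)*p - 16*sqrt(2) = (p - 2)*(p - 1)*(p - 8*sqrt(2))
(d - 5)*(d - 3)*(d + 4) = d^3 - 4*d^2 - 17*d + 60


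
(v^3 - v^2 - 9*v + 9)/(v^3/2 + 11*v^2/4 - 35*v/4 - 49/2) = 4*(v^3 - v^2 - 9*v + 9)/(2*v^3 + 11*v^2 - 35*v - 98)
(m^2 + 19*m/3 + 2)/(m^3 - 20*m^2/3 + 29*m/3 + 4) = (m + 6)/(m^2 - 7*m + 12)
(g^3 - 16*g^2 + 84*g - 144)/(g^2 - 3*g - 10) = (-g^3 + 16*g^2 - 84*g + 144)/(-g^2 + 3*g + 10)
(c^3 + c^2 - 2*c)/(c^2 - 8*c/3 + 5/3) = 3*c*(c + 2)/(3*c - 5)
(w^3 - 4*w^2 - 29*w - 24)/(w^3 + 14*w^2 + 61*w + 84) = (w^2 - 7*w - 8)/(w^2 + 11*w + 28)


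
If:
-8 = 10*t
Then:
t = -4/5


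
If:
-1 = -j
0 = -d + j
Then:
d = 1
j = 1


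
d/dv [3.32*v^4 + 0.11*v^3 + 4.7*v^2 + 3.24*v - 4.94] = 13.28*v^3 + 0.33*v^2 + 9.4*v + 3.24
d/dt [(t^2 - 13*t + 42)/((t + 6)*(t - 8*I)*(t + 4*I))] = (-t^4 + 26*t^3 + t^2*(-16 - 76*I) + t*(-120 + 336*I) - 3840 + 1008*I)/(t^6 + t^5*(12 - 8*I) + t^4*(84 - 96*I) + t^3*(576 - 544*I) + t^2*(2752 - 3072*I) + t*(12288 - 9216*I) + 36864)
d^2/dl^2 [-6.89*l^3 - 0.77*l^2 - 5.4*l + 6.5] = -41.34*l - 1.54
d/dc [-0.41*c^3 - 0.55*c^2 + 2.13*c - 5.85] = -1.23*c^2 - 1.1*c + 2.13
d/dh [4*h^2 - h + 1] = 8*h - 1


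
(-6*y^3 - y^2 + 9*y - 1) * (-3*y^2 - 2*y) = 18*y^5 + 15*y^4 - 25*y^3 - 15*y^2 + 2*y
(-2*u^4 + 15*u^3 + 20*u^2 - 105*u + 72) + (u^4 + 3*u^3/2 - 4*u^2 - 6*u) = -u^4 + 33*u^3/2 + 16*u^2 - 111*u + 72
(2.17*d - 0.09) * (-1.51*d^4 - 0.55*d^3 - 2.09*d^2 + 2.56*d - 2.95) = -3.2767*d^5 - 1.0576*d^4 - 4.4858*d^3 + 5.7433*d^2 - 6.6319*d + 0.2655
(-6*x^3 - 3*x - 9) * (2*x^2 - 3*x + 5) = -12*x^5 + 18*x^4 - 36*x^3 - 9*x^2 + 12*x - 45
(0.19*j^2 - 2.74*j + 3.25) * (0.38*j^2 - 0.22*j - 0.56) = 0.0722*j^4 - 1.083*j^3 + 1.7314*j^2 + 0.8194*j - 1.82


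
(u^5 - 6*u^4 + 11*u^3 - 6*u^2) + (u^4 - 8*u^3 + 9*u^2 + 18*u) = u^5 - 5*u^4 + 3*u^3 + 3*u^2 + 18*u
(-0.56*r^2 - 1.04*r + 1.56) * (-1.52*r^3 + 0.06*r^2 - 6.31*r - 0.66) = 0.8512*r^5 + 1.5472*r^4 + 1.1*r^3 + 7.0256*r^2 - 9.1572*r - 1.0296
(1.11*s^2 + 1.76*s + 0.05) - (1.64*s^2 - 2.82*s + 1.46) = -0.53*s^2 + 4.58*s - 1.41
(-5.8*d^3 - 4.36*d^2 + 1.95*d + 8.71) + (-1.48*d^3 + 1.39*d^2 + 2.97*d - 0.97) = -7.28*d^3 - 2.97*d^2 + 4.92*d + 7.74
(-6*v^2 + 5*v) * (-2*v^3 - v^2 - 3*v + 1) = 12*v^5 - 4*v^4 + 13*v^3 - 21*v^2 + 5*v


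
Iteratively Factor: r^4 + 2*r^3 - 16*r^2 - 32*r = (r - 4)*(r^3 + 6*r^2 + 8*r) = r*(r - 4)*(r^2 + 6*r + 8) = r*(r - 4)*(r + 4)*(r + 2)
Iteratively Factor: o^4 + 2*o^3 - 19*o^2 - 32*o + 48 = (o - 4)*(o^3 + 6*o^2 + 5*o - 12) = (o - 4)*(o - 1)*(o^2 + 7*o + 12) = (o - 4)*(o - 1)*(o + 3)*(o + 4)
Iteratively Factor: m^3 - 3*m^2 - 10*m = (m)*(m^2 - 3*m - 10) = m*(m - 5)*(m + 2)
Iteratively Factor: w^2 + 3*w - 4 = (w - 1)*(w + 4)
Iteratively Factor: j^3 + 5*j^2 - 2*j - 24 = (j + 3)*(j^2 + 2*j - 8) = (j - 2)*(j + 3)*(j + 4)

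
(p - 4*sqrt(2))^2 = p^2 - 8*sqrt(2)*p + 32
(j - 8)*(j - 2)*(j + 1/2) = j^3 - 19*j^2/2 + 11*j + 8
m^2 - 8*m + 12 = (m - 6)*(m - 2)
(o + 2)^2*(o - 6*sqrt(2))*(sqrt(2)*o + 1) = sqrt(2)*o^4 - 11*o^3 + 4*sqrt(2)*o^3 - 44*o^2 - 2*sqrt(2)*o^2 - 44*o - 24*sqrt(2)*o - 24*sqrt(2)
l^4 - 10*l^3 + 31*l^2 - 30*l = l*(l - 5)*(l - 3)*(l - 2)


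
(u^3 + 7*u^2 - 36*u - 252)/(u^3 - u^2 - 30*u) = (u^2 + 13*u + 42)/(u*(u + 5))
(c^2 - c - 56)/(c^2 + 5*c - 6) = (c^2 - c - 56)/(c^2 + 5*c - 6)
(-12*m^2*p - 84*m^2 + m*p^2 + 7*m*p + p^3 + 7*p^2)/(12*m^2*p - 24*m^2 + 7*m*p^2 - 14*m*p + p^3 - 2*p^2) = (-3*m*p - 21*m + p^2 + 7*p)/(3*m*p - 6*m + p^2 - 2*p)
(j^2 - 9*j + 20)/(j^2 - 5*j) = (j - 4)/j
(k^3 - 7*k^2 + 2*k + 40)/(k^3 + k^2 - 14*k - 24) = (k - 5)/(k + 3)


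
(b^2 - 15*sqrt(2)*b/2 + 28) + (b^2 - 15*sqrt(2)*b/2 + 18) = 2*b^2 - 15*sqrt(2)*b + 46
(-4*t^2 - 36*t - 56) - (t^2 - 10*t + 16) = -5*t^2 - 26*t - 72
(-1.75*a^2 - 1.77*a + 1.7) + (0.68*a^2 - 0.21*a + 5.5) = -1.07*a^2 - 1.98*a + 7.2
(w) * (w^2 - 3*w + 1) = w^3 - 3*w^2 + w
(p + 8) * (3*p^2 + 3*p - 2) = 3*p^3 + 27*p^2 + 22*p - 16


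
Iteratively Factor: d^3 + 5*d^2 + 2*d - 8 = (d - 1)*(d^2 + 6*d + 8) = (d - 1)*(d + 4)*(d + 2)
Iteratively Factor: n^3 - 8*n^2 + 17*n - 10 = (n - 2)*(n^2 - 6*n + 5) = (n - 2)*(n - 1)*(n - 5)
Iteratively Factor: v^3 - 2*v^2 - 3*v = (v)*(v^2 - 2*v - 3) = v*(v + 1)*(v - 3)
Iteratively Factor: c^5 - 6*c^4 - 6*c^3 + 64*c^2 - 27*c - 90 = (c - 3)*(c^4 - 3*c^3 - 15*c^2 + 19*c + 30) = (c - 3)*(c - 2)*(c^3 - c^2 - 17*c - 15) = (c - 3)*(c - 2)*(c + 1)*(c^2 - 2*c - 15) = (c - 5)*(c - 3)*(c - 2)*(c + 1)*(c + 3)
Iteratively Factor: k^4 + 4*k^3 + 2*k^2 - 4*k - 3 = (k + 1)*(k^3 + 3*k^2 - k - 3) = (k + 1)*(k + 3)*(k^2 - 1) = (k + 1)^2*(k + 3)*(k - 1)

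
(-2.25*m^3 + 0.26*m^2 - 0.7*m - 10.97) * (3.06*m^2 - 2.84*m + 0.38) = -6.885*m^5 + 7.1856*m^4 - 3.7354*m^3 - 31.4814*m^2 + 30.8888*m - 4.1686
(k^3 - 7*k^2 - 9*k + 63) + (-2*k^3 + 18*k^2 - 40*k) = -k^3 + 11*k^2 - 49*k + 63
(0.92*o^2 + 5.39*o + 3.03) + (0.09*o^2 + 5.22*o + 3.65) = 1.01*o^2 + 10.61*o + 6.68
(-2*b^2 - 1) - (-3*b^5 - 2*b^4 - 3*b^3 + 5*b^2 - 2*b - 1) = 3*b^5 + 2*b^4 + 3*b^3 - 7*b^2 + 2*b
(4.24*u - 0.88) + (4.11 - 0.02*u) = 4.22*u + 3.23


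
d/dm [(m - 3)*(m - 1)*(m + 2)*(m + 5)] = 4*m^3 + 9*m^2 - 30*m - 19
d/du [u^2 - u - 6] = 2*u - 1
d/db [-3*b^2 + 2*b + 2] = 2 - 6*b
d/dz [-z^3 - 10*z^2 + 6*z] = -3*z^2 - 20*z + 6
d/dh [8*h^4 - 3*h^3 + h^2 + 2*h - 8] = 32*h^3 - 9*h^2 + 2*h + 2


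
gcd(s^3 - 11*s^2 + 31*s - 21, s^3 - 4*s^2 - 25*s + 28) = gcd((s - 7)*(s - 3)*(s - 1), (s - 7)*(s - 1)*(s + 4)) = s^2 - 8*s + 7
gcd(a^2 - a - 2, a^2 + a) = a + 1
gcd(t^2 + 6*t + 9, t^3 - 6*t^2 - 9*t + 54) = t + 3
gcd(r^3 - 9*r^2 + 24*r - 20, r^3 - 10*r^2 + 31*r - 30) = r^2 - 7*r + 10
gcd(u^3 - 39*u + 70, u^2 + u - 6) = u - 2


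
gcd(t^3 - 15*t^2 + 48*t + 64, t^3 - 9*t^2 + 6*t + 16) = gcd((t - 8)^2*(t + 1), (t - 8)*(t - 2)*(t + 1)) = t^2 - 7*t - 8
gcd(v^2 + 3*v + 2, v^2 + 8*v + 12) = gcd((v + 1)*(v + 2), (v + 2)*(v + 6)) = v + 2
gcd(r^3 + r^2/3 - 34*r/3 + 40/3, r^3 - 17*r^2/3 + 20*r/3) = r - 5/3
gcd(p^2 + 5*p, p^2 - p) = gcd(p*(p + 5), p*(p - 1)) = p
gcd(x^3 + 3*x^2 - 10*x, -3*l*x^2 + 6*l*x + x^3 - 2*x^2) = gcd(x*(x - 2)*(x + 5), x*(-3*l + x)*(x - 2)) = x^2 - 2*x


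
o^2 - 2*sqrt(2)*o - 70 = (o - 7*sqrt(2))*(o + 5*sqrt(2))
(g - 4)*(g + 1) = g^2 - 3*g - 4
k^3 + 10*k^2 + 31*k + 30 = (k + 2)*(k + 3)*(k + 5)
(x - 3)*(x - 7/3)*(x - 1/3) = x^3 - 17*x^2/3 + 79*x/9 - 7/3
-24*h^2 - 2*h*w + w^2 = (-6*h + w)*(4*h + w)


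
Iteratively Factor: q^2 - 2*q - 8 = (q + 2)*(q - 4)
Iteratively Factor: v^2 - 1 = (v + 1)*(v - 1)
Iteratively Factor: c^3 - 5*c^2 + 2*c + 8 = (c - 4)*(c^2 - c - 2) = (c - 4)*(c - 2)*(c + 1)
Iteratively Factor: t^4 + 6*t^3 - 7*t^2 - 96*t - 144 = (t + 4)*(t^3 + 2*t^2 - 15*t - 36) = (t + 3)*(t + 4)*(t^2 - t - 12) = (t + 3)^2*(t + 4)*(t - 4)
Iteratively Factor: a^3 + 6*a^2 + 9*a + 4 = (a + 4)*(a^2 + 2*a + 1) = (a + 1)*(a + 4)*(a + 1)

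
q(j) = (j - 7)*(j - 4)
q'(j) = 2*j - 11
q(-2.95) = 69.15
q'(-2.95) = -16.90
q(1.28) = 15.56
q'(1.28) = -8.44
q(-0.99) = 39.87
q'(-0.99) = -12.98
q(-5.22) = 112.67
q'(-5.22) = -21.44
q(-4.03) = 88.57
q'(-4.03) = -19.06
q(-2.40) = 60.16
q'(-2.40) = -15.80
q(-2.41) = 60.32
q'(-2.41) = -15.82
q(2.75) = 5.31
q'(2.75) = -5.50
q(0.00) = 28.00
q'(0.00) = -11.00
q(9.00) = 10.00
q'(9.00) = 7.00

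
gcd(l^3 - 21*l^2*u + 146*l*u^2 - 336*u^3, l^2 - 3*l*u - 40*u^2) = -l + 8*u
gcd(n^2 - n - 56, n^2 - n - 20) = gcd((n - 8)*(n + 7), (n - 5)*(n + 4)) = 1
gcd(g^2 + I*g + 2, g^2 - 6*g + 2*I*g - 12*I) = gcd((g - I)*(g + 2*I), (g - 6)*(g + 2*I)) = g + 2*I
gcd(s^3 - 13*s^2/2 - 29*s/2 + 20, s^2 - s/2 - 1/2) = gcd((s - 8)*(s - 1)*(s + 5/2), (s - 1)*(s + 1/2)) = s - 1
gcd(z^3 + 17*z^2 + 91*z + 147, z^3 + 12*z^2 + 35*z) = z + 7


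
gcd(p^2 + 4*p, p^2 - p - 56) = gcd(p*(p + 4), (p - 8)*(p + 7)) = 1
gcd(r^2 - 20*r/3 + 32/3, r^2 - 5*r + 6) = 1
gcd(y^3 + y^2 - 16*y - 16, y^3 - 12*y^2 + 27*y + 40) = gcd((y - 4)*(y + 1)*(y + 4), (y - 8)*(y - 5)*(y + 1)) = y + 1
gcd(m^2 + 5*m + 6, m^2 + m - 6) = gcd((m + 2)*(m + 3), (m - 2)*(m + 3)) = m + 3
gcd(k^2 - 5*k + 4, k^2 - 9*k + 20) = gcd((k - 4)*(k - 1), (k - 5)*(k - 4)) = k - 4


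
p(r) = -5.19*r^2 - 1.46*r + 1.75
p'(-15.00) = 154.24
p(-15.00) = -1144.10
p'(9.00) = -94.88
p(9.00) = -431.78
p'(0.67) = -8.41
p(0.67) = -1.56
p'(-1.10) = 9.96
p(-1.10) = -2.92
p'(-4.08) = 40.89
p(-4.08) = -78.69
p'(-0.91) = 7.99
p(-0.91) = -1.22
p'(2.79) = -30.42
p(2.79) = -42.72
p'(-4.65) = 46.81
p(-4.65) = -103.68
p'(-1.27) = 11.72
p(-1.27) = -4.77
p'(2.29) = -25.23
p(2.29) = -28.81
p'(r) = -10.38*r - 1.46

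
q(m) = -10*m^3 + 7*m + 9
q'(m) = 7 - 30*m^2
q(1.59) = -20.07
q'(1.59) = -68.84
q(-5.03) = 1246.43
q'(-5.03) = -752.03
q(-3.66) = 473.66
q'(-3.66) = -394.87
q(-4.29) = 768.51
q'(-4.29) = -545.12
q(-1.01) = 12.23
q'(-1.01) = -23.60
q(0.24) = 10.54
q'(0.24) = 5.27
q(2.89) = -212.15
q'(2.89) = -243.56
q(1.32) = -4.76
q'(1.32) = -45.27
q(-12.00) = 17205.00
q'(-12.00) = -4313.00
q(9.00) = -7218.00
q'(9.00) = -2423.00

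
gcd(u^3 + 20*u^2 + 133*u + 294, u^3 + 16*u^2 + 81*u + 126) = u^2 + 13*u + 42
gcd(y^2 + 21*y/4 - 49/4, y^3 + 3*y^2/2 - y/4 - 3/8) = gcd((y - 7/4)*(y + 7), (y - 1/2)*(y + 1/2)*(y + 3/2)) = 1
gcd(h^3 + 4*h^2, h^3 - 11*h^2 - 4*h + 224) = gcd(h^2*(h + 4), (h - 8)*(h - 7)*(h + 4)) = h + 4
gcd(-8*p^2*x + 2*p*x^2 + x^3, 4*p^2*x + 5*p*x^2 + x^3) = 4*p*x + x^2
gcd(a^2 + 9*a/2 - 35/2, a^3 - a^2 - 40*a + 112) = a + 7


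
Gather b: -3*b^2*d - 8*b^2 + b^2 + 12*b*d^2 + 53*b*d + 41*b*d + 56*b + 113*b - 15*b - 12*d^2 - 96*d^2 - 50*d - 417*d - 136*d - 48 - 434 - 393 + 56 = b^2*(-3*d - 7) + b*(12*d^2 + 94*d + 154) - 108*d^2 - 603*d - 819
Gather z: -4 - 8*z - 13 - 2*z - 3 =-10*z - 20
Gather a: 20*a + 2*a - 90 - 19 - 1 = 22*a - 110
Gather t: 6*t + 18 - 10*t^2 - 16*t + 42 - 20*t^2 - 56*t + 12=-30*t^2 - 66*t + 72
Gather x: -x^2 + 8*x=-x^2 + 8*x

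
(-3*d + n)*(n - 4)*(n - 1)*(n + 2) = -3*d*n^3 + 9*d*n^2 + 18*d*n - 24*d + n^4 - 3*n^3 - 6*n^2 + 8*n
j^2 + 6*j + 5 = (j + 1)*(j + 5)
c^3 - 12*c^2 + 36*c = c*(c - 6)^2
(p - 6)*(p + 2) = p^2 - 4*p - 12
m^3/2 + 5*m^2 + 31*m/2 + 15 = (m/2 + 1)*(m + 3)*(m + 5)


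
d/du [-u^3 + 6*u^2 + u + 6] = -3*u^2 + 12*u + 1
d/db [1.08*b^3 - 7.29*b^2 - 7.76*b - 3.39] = 3.24*b^2 - 14.58*b - 7.76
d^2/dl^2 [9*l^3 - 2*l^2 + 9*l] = 54*l - 4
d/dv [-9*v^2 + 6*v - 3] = 6 - 18*v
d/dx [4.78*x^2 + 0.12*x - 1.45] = 9.56*x + 0.12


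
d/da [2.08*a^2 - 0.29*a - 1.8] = 4.16*a - 0.29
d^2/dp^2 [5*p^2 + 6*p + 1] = 10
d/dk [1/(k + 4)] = -1/(k + 4)^2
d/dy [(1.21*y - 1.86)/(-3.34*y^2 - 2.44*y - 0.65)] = (4.0414*y^2 - 12.4248*y - 5.3249)/(11.1556*y^4 + 16.2992*y^3 + 10.2956*y^2 + 3.172*y + 0.4225)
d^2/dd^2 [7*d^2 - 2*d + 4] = 14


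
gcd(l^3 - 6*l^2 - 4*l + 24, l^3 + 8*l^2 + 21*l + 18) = l + 2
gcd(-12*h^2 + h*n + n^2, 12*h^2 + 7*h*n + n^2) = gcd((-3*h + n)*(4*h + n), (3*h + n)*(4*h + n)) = 4*h + n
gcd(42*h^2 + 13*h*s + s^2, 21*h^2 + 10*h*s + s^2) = 7*h + s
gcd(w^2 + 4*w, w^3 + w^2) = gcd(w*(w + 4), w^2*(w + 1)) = w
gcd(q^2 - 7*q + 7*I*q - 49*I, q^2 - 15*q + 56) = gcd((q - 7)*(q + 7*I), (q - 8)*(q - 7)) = q - 7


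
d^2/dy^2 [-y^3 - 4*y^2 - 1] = -6*y - 8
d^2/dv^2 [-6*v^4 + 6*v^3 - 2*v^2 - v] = -72*v^2 + 36*v - 4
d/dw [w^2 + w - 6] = 2*w + 1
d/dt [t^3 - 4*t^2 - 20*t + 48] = 3*t^2 - 8*t - 20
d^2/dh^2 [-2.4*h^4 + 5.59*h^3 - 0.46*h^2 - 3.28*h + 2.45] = -28.8*h^2 + 33.54*h - 0.92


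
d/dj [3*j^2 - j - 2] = 6*j - 1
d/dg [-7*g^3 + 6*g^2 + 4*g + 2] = -21*g^2 + 12*g + 4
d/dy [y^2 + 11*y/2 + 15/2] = 2*y + 11/2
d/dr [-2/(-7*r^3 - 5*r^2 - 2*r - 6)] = 2*(-21*r^2 - 10*r - 2)/(7*r^3 + 5*r^2 + 2*r + 6)^2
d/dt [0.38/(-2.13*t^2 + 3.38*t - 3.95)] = (1.6188*t - 1.2844)/(2.13*t^2 - 3.38*t + 3.95)^2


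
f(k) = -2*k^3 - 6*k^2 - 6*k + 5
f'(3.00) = -96.00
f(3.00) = -121.00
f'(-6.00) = -150.00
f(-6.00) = 257.00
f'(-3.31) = -32.02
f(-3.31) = 31.65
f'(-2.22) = -8.93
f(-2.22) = 10.63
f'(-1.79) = -3.74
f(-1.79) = 7.99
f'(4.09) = -155.45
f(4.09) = -256.74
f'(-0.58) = -1.06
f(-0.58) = 6.85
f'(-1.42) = -1.06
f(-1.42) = 7.15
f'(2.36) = -67.74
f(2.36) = -68.87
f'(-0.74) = -0.41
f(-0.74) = 6.96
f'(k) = -6*k^2 - 12*k - 6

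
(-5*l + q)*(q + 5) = -5*l*q - 25*l + q^2 + 5*q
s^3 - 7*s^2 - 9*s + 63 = (s - 7)*(s - 3)*(s + 3)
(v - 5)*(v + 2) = v^2 - 3*v - 10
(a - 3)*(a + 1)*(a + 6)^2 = a^4 + 10*a^3 + 9*a^2 - 108*a - 108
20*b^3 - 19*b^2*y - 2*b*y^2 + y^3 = (-5*b + y)*(-b + y)*(4*b + y)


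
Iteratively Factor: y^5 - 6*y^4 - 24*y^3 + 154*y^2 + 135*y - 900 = (y + 4)*(y^4 - 10*y^3 + 16*y^2 + 90*y - 225) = (y - 5)*(y + 4)*(y^3 - 5*y^2 - 9*y + 45) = (y - 5)*(y + 3)*(y + 4)*(y^2 - 8*y + 15) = (y - 5)*(y - 3)*(y + 3)*(y + 4)*(y - 5)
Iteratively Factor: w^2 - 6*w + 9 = (w - 3)*(w - 3)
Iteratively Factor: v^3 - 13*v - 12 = (v + 3)*(v^2 - 3*v - 4) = (v + 1)*(v + 3)*(v - 4)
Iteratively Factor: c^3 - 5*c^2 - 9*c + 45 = (c - 5)*(c^2 - 9) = (c - 5)*(c - 3)*(c + 3)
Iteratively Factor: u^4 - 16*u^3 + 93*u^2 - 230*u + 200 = (u - 5)*(u^3 - 11*u^2 + 38*u - 40) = (u - 5)*(u - 4)*(u^2 - 7*u + 10) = (u - 5)*(u - 4)*(u - 2)*(u - 5)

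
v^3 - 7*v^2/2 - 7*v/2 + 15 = (v - 3)*(v - 5/2)*(v + 2)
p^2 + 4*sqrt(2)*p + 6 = (p + sqrt(2))*(p + 3*sqrt(2))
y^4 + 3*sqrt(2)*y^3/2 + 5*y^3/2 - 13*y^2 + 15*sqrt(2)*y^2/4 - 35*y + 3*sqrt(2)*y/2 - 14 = (y + 1/2)*(y + 2)*(y - 2*sqrt(2))*(y + 7*sqrt(2)/2)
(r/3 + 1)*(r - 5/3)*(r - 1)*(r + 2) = r^4/3 + 7*r^3/9 - 17*r^2/9 - 23*r/9 + 10/3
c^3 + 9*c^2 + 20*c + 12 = (c + 1)*(c + 2)*(c + 6)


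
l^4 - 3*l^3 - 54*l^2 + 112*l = l*(l - 8)*(l - 2)*(l + 7)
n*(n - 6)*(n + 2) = n^3 - 4*n^2 - 12*n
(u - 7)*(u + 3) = u^2 - 4*u - 21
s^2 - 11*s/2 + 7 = (s - 7/2)*(s - 2)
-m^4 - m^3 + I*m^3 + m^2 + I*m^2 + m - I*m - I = (m + 1)*(m - I)*(I*m - I)*(I*m + I)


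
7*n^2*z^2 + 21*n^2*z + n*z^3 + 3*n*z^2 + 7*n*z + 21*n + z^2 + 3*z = (7*n + z)*(z + 3)*(n*z + 1)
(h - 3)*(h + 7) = h^2 + 4*h - 21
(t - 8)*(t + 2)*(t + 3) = t^3 - 3*t^2 - 34*t - 48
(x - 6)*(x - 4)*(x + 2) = x^3 - 8*x^2 + 4*x + 48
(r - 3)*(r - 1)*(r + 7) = r^3 + 3*r^2 - 25*r + 21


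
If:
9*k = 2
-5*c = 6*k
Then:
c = -4/15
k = 2/9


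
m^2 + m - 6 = (m - 2)*(m + 3)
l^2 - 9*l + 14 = (l - 7)*(l - 2)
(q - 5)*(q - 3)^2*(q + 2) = q^4 - 9*q^3 + 17*q^2 + 33*q - 90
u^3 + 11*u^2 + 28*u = u*(u + 4)*(u + 7)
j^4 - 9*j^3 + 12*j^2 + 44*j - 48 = (j - 6)*(j - 4)*(j - 1)*(j + 2)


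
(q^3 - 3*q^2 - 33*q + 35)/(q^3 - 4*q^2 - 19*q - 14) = (q^2 + 4*q - 5)/(q^2 + 3*q + 2)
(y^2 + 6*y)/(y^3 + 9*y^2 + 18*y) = 1/(y + 3)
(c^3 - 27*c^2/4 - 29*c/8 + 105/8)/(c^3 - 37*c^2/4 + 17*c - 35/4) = (c + 3/2)/(c - 1)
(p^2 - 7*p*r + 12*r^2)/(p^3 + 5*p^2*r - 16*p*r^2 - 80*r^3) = (p - 3*r)/(p^2 + 9*p*r + 20*r^2)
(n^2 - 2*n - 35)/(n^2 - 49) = (n + 5)/(n + 7)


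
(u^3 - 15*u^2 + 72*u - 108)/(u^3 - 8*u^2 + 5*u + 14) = (u^3 - 15*u^2 + 72*u - 108)/(u^3 - 8*u^2 + 5*u + 14)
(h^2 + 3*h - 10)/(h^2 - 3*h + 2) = (h + 5)/(h - 1)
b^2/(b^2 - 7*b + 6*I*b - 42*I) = b^2/(b^2 + b*(-7 + 6*I) - 42*I)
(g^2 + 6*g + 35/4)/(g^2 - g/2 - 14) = (g + 5/2)/(g - 4)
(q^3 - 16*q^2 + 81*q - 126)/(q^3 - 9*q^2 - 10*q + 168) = (q - 3)/(q + 4)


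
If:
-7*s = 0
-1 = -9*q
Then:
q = 1/9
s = 0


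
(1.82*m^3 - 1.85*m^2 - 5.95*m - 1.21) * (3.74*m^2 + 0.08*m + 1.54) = 6.8068*m^5 - 6.7734*m^4 - 19.5982*m^3 - 7.8504*m^2 - 9.2598*m - 1.8634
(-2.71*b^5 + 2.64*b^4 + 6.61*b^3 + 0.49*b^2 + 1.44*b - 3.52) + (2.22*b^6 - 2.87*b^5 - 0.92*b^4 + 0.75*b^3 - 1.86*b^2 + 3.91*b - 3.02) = 2.22*b^6 - 5.58*b^5 + 1.72*b^4 + 7.36*b^3 - 1.37*b^2 + 5.35*b - 6.54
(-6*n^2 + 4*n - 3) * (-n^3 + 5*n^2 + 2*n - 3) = 6*n^5 - 34*n^4 + 11*n^3 + 11*n^2 - 18*n + 9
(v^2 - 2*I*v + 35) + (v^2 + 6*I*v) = 2*v^2 + 4*I*v + 35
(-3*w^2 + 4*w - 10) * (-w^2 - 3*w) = 3*w^4 + 5*w^3 - 2*w^2 + 30*w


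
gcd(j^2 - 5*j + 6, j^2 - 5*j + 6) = j^2 - 5*j + 6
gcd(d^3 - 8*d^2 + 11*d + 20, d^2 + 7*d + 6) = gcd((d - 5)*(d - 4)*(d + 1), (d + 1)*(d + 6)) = d + 1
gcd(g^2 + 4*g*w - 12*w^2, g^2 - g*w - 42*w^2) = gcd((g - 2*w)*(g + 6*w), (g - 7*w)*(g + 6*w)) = g + 6*w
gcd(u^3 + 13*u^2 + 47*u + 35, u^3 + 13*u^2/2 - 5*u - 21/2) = u^2 + 8*u + 7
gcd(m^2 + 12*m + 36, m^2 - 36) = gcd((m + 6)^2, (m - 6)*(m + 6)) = m + 6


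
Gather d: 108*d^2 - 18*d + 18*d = 108*d^2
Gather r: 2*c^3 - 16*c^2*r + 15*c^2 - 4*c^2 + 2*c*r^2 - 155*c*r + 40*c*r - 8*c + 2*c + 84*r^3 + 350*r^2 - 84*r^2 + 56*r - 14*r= 2*c^3 + 11*c^2 - 6*c + 84*r^3 + r^2*(2*c + 266) + r*(-16*c^2 - 115*c + 42)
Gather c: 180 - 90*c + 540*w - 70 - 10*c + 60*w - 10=-100*c + 600*w + 100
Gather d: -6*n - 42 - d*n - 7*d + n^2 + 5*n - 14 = d*(-n - 7) + n^2 - n - 56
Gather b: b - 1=b - 1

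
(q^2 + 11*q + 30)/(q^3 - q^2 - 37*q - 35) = (q + 6)/(q^2 - 6*q - 7)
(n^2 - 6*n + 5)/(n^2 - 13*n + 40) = (n - 1)/(n - 8)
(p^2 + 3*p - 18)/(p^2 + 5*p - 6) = (p - 3)/(p - 1)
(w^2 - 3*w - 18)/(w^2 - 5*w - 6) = (w + 3)/(w + 1)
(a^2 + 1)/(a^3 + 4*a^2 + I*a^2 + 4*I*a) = (a - I)/(a*(a + 4))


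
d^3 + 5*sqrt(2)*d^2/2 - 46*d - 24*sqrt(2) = (d - 4*sqrt(2))*(d + sqrt(2)/2)*(d + 6*sqrt(2))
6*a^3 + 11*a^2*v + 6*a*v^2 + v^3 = (a + v)*(2*a + v)*(3*a + v)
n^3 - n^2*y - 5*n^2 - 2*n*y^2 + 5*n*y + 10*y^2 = (n - 5)*(n - 2*y)*(n + y)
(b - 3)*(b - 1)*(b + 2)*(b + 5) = b^4 + 3*b^3 - 15*b^2 - 19*b + 30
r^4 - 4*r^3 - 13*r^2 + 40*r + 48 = (r - 4)^2*(r + 1)*(r + 3)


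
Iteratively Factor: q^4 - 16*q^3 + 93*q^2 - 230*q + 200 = (q - 5)*(q^3 - 11*q^2 + 38*q - 40) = (q - 5)^2*(q^2 - 6*q + 8) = (q - 5)^2*(q - 4)*(q - 2)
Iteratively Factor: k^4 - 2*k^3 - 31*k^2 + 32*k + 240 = (k + 3)*(k^3 - 5*k^2 - 16*k + 80) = (k + 3)*(k + 4)*(k^2 - 9*k + 20) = (k - 5)*(k + 3)*(k + 4)*(k - 4)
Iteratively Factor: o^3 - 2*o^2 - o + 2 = (o - 2)*(o^2 - 1) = (o - 2)*(o - 1)*(o + 1)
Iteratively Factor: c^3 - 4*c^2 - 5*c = (c - 5)*(c^2 + c) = c*(c - 5)*(c + 1)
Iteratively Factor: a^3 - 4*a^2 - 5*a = (a + 1)*(a^2 - 5*a) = a*(a + 1)*(a - 5)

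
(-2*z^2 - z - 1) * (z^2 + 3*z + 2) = -2*z^4 - 7*z^3 - 8*z^2 - 5*z - 2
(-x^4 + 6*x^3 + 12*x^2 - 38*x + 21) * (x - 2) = -x^5 + 8*x^4 - 62*x^2 + 97*x - 42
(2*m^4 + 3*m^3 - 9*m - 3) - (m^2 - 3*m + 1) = 2*m^4 + 3*m^3 - m^2 - 6*m - 4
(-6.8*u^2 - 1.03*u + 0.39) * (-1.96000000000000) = 13.328*u^2 + 2.0188*u - 0.7644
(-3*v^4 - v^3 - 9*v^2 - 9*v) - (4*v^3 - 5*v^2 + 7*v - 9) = -3*v^4 - 5*v^3 - 4*v^2 - 16*v + 9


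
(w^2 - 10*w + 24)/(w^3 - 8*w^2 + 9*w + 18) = (w - 4)/(w^2 - 2*w - 3)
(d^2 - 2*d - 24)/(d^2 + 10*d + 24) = (d - 6)/(d + 6)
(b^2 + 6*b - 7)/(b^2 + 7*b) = (b - 1)/b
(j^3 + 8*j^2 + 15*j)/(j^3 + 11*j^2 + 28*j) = (j^2 + 8*j + 15)/(j^2 + 11*j + 28)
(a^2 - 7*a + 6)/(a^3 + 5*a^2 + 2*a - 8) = (a - 6)/(a^2 + 6*a + 8)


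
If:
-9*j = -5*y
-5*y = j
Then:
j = 0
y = 0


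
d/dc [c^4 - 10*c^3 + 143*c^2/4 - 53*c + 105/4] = 4*c^3 - 30*c^2 + 143*c/2 - 53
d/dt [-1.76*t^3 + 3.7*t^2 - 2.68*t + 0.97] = -5.28*t^2 + 7.4*t - 2.68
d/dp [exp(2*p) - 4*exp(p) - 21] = 2*(exp(p) - 2)*exp(p)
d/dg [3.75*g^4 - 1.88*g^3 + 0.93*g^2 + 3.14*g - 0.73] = 15.0*g^3 - 5.64*g^2 + 1.86*g + 3.14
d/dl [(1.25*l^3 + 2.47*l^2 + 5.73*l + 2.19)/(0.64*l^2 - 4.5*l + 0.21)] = (0.8*l^4 - 11.25*l^3 - 13.9947*l^2 - 1.7658*l + 11.0583)/(0.4096*l^4 - 5.76*l^3 + 20.5188*l^2 - 1.89*l + 0.0441)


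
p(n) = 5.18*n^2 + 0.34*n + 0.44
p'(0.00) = 0.34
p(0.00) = 0.44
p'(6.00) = 62.50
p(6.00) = 188.96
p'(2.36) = 24.79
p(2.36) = 30.09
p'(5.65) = 58.87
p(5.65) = 167.72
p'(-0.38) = -3.60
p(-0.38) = 1.06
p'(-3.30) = -33.85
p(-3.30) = 55.73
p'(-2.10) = -21.42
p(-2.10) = 22.57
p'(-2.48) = -25.35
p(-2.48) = 31.46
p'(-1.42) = -14.37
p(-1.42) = 10.40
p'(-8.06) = -83.16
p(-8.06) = 334.21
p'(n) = 10.36*n + 0.34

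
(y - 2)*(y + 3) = y^2 + y - 6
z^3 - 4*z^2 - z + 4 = (z - 4)*(z - 1)*(z + 1)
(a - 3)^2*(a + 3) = a^3 - 3*a^2 - 9*a + 27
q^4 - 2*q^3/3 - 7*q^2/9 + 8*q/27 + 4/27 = (q - 1)*(q - 2/3)*(q + 1/3)*(q + 2/3)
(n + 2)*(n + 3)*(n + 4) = n^3 + 9*n^2 + 26*n + 24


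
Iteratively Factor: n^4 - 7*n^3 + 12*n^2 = (n - 4)*(n^3 - 3*n^2) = n*(n - 4)*(n^2 - 3*n) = n^2*(n - 4)*(n - 3)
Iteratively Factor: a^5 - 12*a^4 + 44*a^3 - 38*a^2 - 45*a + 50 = (a - 5)*(a^4 - 7*a^3 + 9*a^2 + 7*a - 10) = (a - 5)*(a + 1)*(a^3 - 8*a^2 + 17*a - 10) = (a - 5)*(a - 1)*(a + 1)*(a^2 - 7*a + 10) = (a - 5)*(a - 2)*(a - 1)*(a + 1)*(a - 5)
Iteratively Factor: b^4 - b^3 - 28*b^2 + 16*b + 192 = (b - 4)*(b^3 + 3*b^2 - 16*b - 48) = (b - 4)*(b + 3)*(b^2 - 16) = (b - 4)*(b + 3)*(b + 4)*(b - 4)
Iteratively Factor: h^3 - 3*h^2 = (h)*(h^2 - 3*h) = h^2*(h - 3)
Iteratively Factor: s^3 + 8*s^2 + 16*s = (s + 4)*(s^2 + 4*s) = (s + 4)^2*(s)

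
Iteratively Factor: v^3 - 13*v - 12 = (v - 4)*(v^2 + 4*v + 3) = (v - 4)*(v + 3)*(v + 1)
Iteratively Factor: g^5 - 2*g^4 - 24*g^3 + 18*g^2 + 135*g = (g + 3)*(g^4 - 5*g^3 - 9*g^2 + 45*g) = g*(g + 3)*(g^3 - 5*g^2 - 9*g + 45) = g*(g + 3)^2*(g^2 - 8*g + 15) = g*(g - 3)*(g + 3)^2*(g - 5)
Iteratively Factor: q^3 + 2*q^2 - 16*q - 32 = (q - 4)*(q^2 + 6*q + 8) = (q - 4)*(q + 2)*(q + 4)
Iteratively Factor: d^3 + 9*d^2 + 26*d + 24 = (d + 4)*(d^2 + 5*d + 6) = (d + 2)*(d + 4)*(d + 3)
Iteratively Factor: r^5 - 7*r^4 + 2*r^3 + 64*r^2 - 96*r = (r)*(r^4 - 7*r^3 + 2*r^2 + 64*r - 96) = r*(r + 3)*(r^3 - 10*r^2 + 32*r - 32) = r*(r - 4)*(r + 3)*(r^2 - 6*r + 8) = r*(r - 4)*(r - 2)*(r + 3)*(r - 4)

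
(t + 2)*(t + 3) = t^2 + 5*t + 6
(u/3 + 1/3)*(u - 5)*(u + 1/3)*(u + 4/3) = u^4/3 - 7*u^3/9 - 101*u^2/27 - 91*u/27 - 20/27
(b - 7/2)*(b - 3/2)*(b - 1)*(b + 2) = b^4 - 4*b^3 - 7*b^2/4 + 61*b/4 - 21/2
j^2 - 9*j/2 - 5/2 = (j - 5)*(j + 1/2)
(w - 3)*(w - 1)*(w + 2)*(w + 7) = w^4 + 5*w^3 - 19*w^2 - 29*w + 42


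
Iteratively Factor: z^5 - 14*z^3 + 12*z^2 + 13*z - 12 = (z - 3)*(z^4 + 3*z^3 - 5*z^2 - 3*z + 4) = (z - 3)*(z - 1)*(z^3 + 4*z^2 - z - 4) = (z - 3)*(z - 1)^2*(z^2 + 5*z + 4) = (z - 3)*(z - 1)^2*(z + 4)*(z + 1)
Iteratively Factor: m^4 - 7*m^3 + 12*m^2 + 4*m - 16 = (m + 1)*(m^3 - 8*m^2 + 20*m - 16) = (m - 2)*(m + 1)*(m^2 - 6*m + 8) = (m - 4)*(m - 2)*(m + 1)*(m - 2)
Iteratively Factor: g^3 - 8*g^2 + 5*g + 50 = (g - 5)*(g^2 - 3*g - 10) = (g - 5)*(g + 2)*(g - 5)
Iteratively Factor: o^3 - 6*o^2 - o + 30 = (o + 2)*(o^2 - 8*o + 15) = (o - 3)*(o + 2)*(o - 5)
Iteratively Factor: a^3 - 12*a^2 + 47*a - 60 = (a - 4)*(a^2 - 8*a + 15) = (a - 5)*(a - 4)*(a - 3)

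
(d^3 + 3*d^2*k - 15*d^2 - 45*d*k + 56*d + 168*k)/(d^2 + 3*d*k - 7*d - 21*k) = d - 8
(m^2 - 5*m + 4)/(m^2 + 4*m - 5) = (m - 4)/(m + 5)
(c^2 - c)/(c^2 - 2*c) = (c - 1)/(c - 2)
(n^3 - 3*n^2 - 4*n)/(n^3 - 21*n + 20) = n*(n + 1)/(n^2 + 4*n - 5)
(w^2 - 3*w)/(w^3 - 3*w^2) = 1/w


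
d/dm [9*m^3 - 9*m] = 27*m^2 - 9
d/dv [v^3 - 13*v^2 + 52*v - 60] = 3*v^2 - 26*v + 52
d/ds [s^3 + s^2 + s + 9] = 3*s^2 + 2*s + 1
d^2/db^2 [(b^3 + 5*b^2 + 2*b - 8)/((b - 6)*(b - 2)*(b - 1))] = 4*(7*b^3 - 6*b^2 - 204*b + 568)/(b^6 - 24*b^5 + 228*b^4 - 1088*b^3 + 2736*b^2 - 3456*b + 1728)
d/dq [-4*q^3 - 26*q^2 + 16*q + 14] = -12*q^2 - 52*q + 16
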